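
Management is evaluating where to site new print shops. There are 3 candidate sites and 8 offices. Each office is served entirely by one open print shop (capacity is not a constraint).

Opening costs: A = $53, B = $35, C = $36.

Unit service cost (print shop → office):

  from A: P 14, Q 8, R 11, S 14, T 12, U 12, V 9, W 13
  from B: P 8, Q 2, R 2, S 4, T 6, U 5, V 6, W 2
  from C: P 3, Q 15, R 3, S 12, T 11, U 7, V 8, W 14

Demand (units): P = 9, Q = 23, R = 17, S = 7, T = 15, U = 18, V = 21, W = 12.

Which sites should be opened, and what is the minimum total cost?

For any fixed open set, each office goes to its cheapest open site; total = fixed + service.
{B, C}: P→C 3·9=27, Q→B 2·23=46, R→B 2·17=34, S→B 4·7=28, T→B 6·15=90, U→B 5·18=90, V→B 6·21=126, W→B 2·12=24. Service 465; fixed 71; total 536.
{B}: service 510 + fixed 35 = 545
{A, B, C}: service 465 + fixed 124 = 589
No other subset beats 536.

Open B and C; minimum total cost 536.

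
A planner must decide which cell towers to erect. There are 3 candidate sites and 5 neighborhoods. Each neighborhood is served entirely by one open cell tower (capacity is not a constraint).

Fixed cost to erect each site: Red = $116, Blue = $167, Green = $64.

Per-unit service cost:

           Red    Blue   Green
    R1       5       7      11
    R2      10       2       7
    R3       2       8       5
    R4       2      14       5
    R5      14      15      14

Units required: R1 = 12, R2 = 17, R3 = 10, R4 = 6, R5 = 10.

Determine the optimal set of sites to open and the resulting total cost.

For any fixed open set, each neighborhood goes to its cheapest open site; total = fixed + service.
{Red}: R1→Red 5·12=60, R2→Red 10·17=170, R3→Red 2·10=20, R4→Red 2·6=12, R5→Red 14·10=140. Service 402; fixed 116; total 518.
{Red, Green}: service 351 + fixed 180 = 531
{Green}: service 471 + fixed 64 = 535
{Red, Blue, Green}: R1→Red 5·12=60, R2→Blue 2·17=34, R3→Red 2·10=20, R4→Red 2·6=12, R5→Red 14·10=140. Service 266; fixed 347; total 613.
No other subset beats 518.

Open Red only; minimum total cost 518.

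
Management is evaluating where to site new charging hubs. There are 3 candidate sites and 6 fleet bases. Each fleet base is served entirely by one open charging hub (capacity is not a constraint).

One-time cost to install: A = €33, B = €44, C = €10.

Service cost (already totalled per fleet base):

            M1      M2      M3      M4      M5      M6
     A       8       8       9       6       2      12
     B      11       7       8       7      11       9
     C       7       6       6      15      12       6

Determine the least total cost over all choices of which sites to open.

Minimum total cost: 62

For any fixed open set, each fleet base goes to its cheapest open site; total = fixed + service.
{C}: M1→C 7, M2→C 6, M3→C 6, M4→C 15, M5→C 12, M6→C 6. Service 52; fixed 10; total 62.
{A, C}: M1→C 7, M2→C 6, M3→C 6, M4→A 6, M5→A 2, M6→C 6. Service 33; fixed 43; total 76.
{A}: service 45 + fixed 33 = 78
{A, B, C}: service 33 + fixed 87 = 120
No other subset beats 62.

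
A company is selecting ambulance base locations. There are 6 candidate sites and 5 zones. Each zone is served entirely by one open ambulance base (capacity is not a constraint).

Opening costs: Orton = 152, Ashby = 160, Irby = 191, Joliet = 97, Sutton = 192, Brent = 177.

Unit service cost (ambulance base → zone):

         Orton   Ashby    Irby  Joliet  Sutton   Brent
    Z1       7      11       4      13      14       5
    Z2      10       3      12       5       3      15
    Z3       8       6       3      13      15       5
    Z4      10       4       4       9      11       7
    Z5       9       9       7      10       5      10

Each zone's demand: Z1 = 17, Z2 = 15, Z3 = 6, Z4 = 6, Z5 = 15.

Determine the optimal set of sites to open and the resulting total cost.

Open Irby and Joliet; minimum total cost 578.

For any fixed open set, each zone goes to its cheapest open site; total = fixed + service.
{Irby, Joliet}: Z1→Irby 4·17=68, Z2→Joliet 5·15=75, Z3→Irby 3·6=18, Z4→Irby 4·6=24, Z5→Irby 7·15=105. Service 290; fixed 288; total 578.
{Irby}: service 395 + fixed 191 = 586
{Ashby}: Z1→Ashby 11·17=187, Z2→Ashby 3·15=45, Z3→Ashby 6·6=36, Z4→Ashby 4·6=24, Z5→Ashby 9·15=135. Service 427; fixed 160; total 587.
{Orton, Ashby, Irby, Joliet, Sutton, Brent}: Z1→Irby 4·17=68, Z2→Ashby 3·15=45, Z3→Irby 3·6=18, Z4→Ashby 4·6=24, Z5→Sutton 5·15=75. Service 230; fixed 969; total 1199.
No other subset beats 578.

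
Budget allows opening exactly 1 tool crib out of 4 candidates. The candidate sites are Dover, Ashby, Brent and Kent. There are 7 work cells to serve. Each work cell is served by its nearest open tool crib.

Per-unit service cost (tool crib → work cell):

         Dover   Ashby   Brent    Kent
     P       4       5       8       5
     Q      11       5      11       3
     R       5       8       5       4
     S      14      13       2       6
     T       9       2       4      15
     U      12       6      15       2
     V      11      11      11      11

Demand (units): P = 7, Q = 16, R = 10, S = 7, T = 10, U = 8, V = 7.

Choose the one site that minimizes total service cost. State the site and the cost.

With exactly 1 open, each work cell uses its cheapest among the chosen.
{Kent}: P→Kent 5·7=35, Q→Kent 3·16=48, R→Kent 4·10=40, S→Kent 6·7=42, T→Kent 15·10=150, U→Kent 2·8=16, V→Kent 11·7=77. Service cost 408.
{Ashby}: service cost 431
{Brent}: service cost 533
Among all 4 size-1 choices, {Kent} is lowest.

Choose Kent only; total service cost 408.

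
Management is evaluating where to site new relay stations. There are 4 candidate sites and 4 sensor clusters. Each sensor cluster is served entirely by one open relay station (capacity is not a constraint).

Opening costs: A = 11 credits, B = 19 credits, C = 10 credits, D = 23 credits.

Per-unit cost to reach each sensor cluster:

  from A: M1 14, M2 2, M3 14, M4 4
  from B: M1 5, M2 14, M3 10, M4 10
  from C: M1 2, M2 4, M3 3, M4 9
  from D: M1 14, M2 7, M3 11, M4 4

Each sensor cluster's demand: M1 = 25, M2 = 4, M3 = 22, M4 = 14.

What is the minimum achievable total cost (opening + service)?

Minimum total cost: 201

For any fixed open set, each sensor cluster goes to its cheapest open site; total = fixed + service.
{A, C}: M1→C 2·25=50, M2→A 2·4=8, M3→C 3·22=66, M4→A 4·14=56. Service 180; fixed 21; total 201.
{A, B, C}: service 180 + fixed 40 = 220
{C, D}: service 188 + fixed 33 = 221
{A, B, C, D}: service 180 + fixed 63 = 243
No other subset beats 201.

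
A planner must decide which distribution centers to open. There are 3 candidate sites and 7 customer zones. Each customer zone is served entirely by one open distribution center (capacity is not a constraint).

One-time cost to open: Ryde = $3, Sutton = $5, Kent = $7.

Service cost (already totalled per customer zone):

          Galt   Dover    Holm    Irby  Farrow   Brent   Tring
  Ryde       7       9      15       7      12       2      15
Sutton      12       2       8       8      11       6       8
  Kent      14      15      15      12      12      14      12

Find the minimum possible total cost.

Minimum total cost: 53

For any fixed open set, each customer zone goes to its cheapest open site; total = fixed + service.
{Ryde, Sutton}: Galt→Ryde 7, Dover→Sutton 2, Holm→Sutton 8, Irby→Ryde 7, Farrow→Sutton 11, Brent→Ryde 2, Tring→Sutton 8. Service 45; fixed 8; total 53.
{Ryde, Sutton, Kent}: service 45 + fixed 15 = 60
{Sutton}: service 55 + fixed 5 = 60
{Ryde}: Galt→Ryde 7, Dover→Ryde 9, Holm→Ryde 15, Irby→Ryde 7, Farrow→Ryde 12, Brent→Ryde 2, Tring→Ryde 15. Service 67; fixed 3; total 70.
(All 7 nonempty subsets were checked; Ryde and Sutton is lowest.)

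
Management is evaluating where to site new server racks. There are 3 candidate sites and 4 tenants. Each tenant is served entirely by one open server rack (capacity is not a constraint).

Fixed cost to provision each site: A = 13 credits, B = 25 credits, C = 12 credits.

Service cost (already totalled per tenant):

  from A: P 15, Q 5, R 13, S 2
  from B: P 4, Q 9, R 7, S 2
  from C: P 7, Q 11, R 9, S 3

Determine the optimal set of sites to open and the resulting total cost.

Open C only; minimum total cost 42.

For any fixed open set, each tenant goes to its cheapest open site; total = fixed + service.
{C}: P→C 7, Q→C 11, R→C 9, S→C 3. Service 30; fixed 12; total 42.
{B}: service 22 + fixed 25 = 47
{A}: service 35 + fixed 13 = 48
{A, B, C}: P→B 4, Q→A 5, R→B 7, S→A 2. Service 18; fixed 50; total 68.
(All 7 nonempty subsets were checked; C only is lowest.)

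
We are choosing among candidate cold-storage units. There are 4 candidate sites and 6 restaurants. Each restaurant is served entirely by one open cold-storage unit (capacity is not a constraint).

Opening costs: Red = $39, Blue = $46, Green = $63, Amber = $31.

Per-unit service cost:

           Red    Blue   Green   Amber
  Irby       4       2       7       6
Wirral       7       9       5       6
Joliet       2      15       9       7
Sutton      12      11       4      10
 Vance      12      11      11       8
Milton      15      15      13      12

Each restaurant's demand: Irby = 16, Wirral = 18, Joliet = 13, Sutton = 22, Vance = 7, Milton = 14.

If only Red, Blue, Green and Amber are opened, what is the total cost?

Total cost: 639

Each restaurant is assigned to its cheapest site among the open ones.
{Red, Blue, Green, Amber}: Irby→Blue 2·16=32, Wirral→Green 5·18=90, Joliet→Red 2·13=26, Sutton→Green 4·22=88, Vance→Amber 8·7=56, Milton→Amber 12·14=168. Service 460; fixed 179; total 639.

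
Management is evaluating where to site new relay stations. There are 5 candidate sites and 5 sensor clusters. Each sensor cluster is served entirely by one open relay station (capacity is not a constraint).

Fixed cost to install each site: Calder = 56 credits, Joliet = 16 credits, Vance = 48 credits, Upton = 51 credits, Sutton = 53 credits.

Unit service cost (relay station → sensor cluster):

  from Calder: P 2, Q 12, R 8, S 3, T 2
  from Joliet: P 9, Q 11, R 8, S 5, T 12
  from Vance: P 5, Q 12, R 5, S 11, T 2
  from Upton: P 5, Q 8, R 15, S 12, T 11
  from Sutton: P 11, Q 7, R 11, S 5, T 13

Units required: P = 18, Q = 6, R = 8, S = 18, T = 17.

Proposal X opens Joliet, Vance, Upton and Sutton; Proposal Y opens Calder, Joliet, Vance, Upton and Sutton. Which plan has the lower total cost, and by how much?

Proposal Y is cheaper by 34.

Proposal X: {Joliet, Vance, Upton, Sutton}: P→Vance 5·18=90, Q→Sutton 7·6=42, R→Vance 5·8=40, S→Joliet 5·18=90, T→Vance 2·17=34. Service 296; fixed 168; total 464.
Proposal Y: {Calder, Joliet, Vance, Upton, Sutton}: P→Calder 2·18=36, Q→Sutton 7·6=42, R→Vance 5·8=40, S→Calder 3·18=54, T→Calder 2·17=34. Service 206; fixed 224; total 430.
Difference: |464 − 430| = 34.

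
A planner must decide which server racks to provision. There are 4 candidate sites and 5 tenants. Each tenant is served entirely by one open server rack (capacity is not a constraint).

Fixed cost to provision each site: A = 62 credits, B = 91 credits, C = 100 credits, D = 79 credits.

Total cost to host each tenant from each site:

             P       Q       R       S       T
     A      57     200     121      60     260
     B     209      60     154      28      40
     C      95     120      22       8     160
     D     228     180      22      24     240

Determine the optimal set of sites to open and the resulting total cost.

For any fixed open set, each tenant goes to its cheapest open site; total = fixed + service.
{B, C}: P→C 95, Q→B 60, R→C 22, S→C 8, T→B 40. Service 225; fixed 191; total 416.
{A, B, D}: P→A 57, Q→B 60, R→D 22, S→D 24, T→B 40. Service 203; fixed 232; total 435.
{A, B, C}: service 187 + fixed 253 = 440
{A, B, C, D}: P→A 57, Q→B 60, R→C 22, S→C 8, T→B 40. Service 187; fixed 332; total 519.
No other subset beats 416.

Open B and C; minimum total cost 416.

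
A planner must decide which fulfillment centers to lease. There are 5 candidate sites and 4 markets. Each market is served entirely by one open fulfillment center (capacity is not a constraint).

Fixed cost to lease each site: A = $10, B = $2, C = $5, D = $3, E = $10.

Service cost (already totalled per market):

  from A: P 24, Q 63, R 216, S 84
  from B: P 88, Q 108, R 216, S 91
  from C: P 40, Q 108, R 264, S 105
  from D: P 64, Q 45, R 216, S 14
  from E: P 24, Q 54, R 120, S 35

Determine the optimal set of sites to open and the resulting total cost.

Open D and E; minimum total cost 216.

For any fixed open set, each market goes to its cheapest open site; total = fixed + service.
{D, E}: P→E 24, Q→D 45, R→E 120, S→D 14. Service 203; fixed 13; total 216.
{B, D, E}: P→E 24, Q→D 45, R→E 120, S→D 14. Service 203; fixed 15; total 218.
{C, D, E}: service 203 + fixed 18 = 221
{A, B, C, D, E}: P→A 24, Q→D 45, R→E 120, S→D 14. Service 203; fixed 30; total 233.
No other subset beats 216.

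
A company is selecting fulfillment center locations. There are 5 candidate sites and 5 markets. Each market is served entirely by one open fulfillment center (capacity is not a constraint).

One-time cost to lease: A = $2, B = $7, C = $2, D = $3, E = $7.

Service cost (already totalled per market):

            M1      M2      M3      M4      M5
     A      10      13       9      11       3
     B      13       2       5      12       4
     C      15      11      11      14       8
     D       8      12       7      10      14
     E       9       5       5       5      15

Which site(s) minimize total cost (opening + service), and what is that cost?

Open A and E; minimum total cost 36.

For any fixed open set, each market goes to its cheapest open site; total = fixed + service.
{A, E}: M1→E 9, M2→E 5, M3→E 5, M4→E 5, M5→A 3. Service 27; fixed 9; total 36.
{A, C, E}: M1→E 9, M2→E 5, M3→E 5, M4→E 5, M5→A 3. Service 27; fixed 11; total 38.
{A, D, E}: service 26 + fixed 12 = 38
{A, B, C, D, E}: service 23 + fixed 21 = 44
No other subset beats 36.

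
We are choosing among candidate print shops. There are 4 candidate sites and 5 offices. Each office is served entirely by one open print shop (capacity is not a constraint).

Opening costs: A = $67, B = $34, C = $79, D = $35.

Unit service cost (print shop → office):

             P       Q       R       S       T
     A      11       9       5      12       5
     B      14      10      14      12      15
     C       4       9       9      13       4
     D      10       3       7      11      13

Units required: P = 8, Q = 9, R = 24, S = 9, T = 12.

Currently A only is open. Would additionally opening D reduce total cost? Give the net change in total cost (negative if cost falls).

Yes — net change −36 (cost falls by 36).

Current service cost with {A}: 457.
Adding D: each office re-picks its cheapest; new service cost 386, saving 71.
Extra fixed cost: 35. Net change = 35 − 71 = -36.
(Totals: 524 → 488.)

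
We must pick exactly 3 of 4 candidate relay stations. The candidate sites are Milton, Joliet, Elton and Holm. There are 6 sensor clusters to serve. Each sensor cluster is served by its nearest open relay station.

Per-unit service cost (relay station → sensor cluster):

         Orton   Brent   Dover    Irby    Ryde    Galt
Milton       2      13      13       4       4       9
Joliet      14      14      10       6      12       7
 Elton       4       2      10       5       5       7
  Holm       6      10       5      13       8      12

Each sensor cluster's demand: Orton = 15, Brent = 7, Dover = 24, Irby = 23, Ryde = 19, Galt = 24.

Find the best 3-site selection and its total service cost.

With exactly 3 open, each sensor cluster uses its cheapest among the chosen.
{Milton, Elton, Holm}: Orton→Milton 2·15=30, Brent→Elton 2·7=14, Dover→Holm 5·24=120, Irby→Milton 4·23=92, Ryde→Milton 4·19=76, Galt→Elton 7·24=168. Service cost 500.
{Milton, Joliet, Holm}: service cost 556
{Joliet, Elton, Holm}: service cost 572
Among all 4 size-3 choices, {Milton, Elton, Holm} is lowest.

Choose Milton, Elton and Holm; total service cost 500.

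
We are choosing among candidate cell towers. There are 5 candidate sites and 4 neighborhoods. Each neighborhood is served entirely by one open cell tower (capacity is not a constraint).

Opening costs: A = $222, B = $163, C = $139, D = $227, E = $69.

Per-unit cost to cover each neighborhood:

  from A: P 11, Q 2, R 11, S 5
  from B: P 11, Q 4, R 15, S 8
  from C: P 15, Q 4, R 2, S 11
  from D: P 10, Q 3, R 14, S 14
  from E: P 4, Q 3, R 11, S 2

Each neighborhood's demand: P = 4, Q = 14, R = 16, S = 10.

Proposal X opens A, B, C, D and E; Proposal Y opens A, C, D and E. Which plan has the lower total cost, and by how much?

Proposal X: {A, B, C, D, E}: P→E 4·4=16, Q→A 2·14=28, R→C 2·16=32, S→E 2·10=20. Service 96; fixed 820; total 916.
Proposal Y: {A, C, D, E}: P→E 4·4=16, Q→A 2·14=28, R→C 2·16=32, S→E 2·10=20. Service 96; fixed 657; total 753.
Difference: |916 − 753| = 163.

Proposal Y is cheaper by 163.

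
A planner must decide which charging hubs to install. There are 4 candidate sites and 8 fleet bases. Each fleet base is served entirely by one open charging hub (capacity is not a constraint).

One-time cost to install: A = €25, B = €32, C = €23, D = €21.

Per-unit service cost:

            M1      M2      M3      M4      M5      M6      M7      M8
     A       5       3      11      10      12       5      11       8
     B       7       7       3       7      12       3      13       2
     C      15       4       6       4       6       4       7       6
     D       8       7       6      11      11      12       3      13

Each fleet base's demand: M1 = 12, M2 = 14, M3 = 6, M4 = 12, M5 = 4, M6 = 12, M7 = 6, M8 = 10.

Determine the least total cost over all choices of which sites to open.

Minimum total cost: 367

For any fixed open set, each fleet base goes to its cheapest open site; total = fixed + service.
{A, B, C, D}: M1→A 5·12=60, M2→A 3·14=42, M3→B 3·6=18, M4→C 4·12=48, M5→C 6·4=24, M6→B 3·12=36, M7→D 3·6=18, M8→B 2·10=20. Service 266; fixed 101; total 367.
{A, B, C}: service 290 + fixed 80 = 370
{B, C, D}: M1→B 7·12=84, M2→C 4·14=56, M3→B 3·6=18, M4→C 4·12=48, M5→C 6·4=24, M6→B 3·12=36, M7→D 3·6=18, M8→B 2·10=20. Service 304; fixed 76; total 380.
{D}: service 698 + fixed 21 = 719
(All 15 nonempty subsets were checked; A, B, C and D is lowest.)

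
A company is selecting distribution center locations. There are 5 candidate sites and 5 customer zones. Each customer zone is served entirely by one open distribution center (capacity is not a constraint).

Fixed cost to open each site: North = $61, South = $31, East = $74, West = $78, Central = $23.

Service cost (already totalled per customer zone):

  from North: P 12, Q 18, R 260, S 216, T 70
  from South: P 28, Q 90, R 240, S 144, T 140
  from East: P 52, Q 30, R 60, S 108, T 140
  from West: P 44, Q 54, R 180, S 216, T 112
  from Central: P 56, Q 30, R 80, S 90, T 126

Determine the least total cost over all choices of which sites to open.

For any fixed open set, each customer zone goes to its cheapest open site; total = fixed + service.
{North, Central}: P→North 12, Q→North 18, R→Central 80, S→Central 90, T→North 70. Service 270; fixed 84; total 354.
{North, South, Central}: service 270 + fixed 115 = 385
{North, East}: P→North 12, Q→North 18, R→East 60, S→East 108, T→North 70. Service 268; fixed 135; total 403.
{North, South, East, West, Central}: service 250 + fixed 267 = 517
No other subset beats 354.

Minimum total cost: 354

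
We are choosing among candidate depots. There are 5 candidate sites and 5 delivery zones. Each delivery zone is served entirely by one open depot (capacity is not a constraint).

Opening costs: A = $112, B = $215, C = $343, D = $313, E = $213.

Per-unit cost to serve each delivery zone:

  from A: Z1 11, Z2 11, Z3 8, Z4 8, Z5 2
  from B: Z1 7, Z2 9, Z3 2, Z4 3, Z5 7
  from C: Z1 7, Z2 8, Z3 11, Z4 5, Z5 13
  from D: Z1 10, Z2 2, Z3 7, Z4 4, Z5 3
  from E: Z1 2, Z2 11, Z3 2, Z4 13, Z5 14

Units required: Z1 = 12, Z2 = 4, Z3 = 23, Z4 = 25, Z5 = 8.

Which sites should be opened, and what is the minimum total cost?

Open B only; minimum total cost 512.

For any fixed open set, each delivery zone goes to its cheapest open site; total = fixed + service.
{B}: Z1→B 7·12=84, Z2→B 9·4=36, Z3→B 2·23=46, Z4→B 3·25=75, Z5→B 7·8=56. Service 297; fixed 215; total 512.
{A, B}: service 257 + fixed 327 = 584
{A, E}: Z1→E 2·12=24, Z2→A 11·4=44, Z3→E 2·23=46, Z4→A 8·25=200, Z5→A 2·8=16. Service 330; fixed 325; total 655.
{A, B, C, D, E}: Z1→E 2·12=24, Z2→D 2·4=8, Z3→B 2·23=46, Z4→B 3·25=75, Z5→A 2·8=16. Service 169; fixed 1196; total 1365.
No other subset beats 512.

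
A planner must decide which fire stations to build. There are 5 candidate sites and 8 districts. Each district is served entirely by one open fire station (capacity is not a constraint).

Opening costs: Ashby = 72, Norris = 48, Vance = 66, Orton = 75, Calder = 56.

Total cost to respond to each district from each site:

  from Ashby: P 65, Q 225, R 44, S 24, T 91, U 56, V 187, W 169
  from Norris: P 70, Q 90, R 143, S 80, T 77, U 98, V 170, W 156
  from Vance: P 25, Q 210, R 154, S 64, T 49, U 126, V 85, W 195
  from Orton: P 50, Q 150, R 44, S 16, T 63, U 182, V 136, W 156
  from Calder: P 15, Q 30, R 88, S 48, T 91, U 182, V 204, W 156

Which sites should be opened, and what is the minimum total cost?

Open Ashby, Vance and Calder; minimum total cost 653.

For any fixed open set, each district goes to its cheapest open site; total = fixed + service.
{Ashby, Vance, Calder}: P→Calder 15, Q→Calder 30, R→Ashby 44, S→Ashby 24, T→Vance 49, U→Ashby 56, V→Vance 85, W→Calder 156. Service 459; fixed 194; total 653.
{Ashby, Norris, Vance, Calder}: service 459 + fixed 242 = 701
{Ashby, Norris, Vance}: service 529 + fixed 186 = 715
{Ashby, Norris, Vance, Orton, Calder}: P→Calder 15, Q→Calder 30, R→Ashby 44, S→Orton 16, T→Vance 49, U→Ashby 56, V→Vance 85, W→Norris 156. Service 451; fixed 317; total 768.
No other subset beats 653.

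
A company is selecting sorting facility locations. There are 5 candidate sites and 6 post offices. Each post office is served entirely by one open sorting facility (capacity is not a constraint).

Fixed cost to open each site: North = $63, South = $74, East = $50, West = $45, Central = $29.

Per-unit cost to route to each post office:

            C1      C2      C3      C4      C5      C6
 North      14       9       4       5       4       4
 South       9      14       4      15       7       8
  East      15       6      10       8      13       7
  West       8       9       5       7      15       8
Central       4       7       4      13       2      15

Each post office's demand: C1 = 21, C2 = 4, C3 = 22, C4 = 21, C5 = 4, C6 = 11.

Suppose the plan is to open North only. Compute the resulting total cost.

Each post office is assigned to its cheapest site among the open ones.
{North}: C1→North 14·21=294, C2→North 9·4=36, C3→North 4·22=88, C4→North 5·21=105, C5→North 4·4=16, C6→North 4·11=44. Service 583; fixed 63; total 646.

Total cost: 646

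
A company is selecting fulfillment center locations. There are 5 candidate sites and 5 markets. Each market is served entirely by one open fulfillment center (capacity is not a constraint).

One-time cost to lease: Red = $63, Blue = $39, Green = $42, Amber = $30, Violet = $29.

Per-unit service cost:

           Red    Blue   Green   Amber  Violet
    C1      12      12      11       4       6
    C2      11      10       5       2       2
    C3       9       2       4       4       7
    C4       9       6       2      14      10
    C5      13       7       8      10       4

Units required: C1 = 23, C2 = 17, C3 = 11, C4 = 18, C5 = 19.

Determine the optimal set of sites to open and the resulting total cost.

For any fixed open set, each market goes to its cheapest open site; total = fixed + service.
{Green, Amber, Violet}: C1→Amber 4·23=92, C2→Amber 2·17=34, C3→Green 4·11=44, C4→Green 2·18=36, C5→Violet 4·19=76. Service 282; fixed 101; total 383.
{Green, Violet}: C1→Violet 6·23=138, C2→Violet 2·17=34, C3→Green 4·11=44, C4→Green 2·18=36, C5→Violet 4·19=76. Service 328; fixed 71; total 399.
{Blue, Green, Amber, Violet}: C1→Amber 4·23=92, C2→Amber 2·17=34, C3→Blue 2·11=22, C4→Green 2·18=36, C5→Violet 4·19=76. Service 260; fixed 140; total 400.
{Red, Blue, Green, Amber, Violet}: C1→Amber 4·23=92, C2→Amber 2·17=34, C3→Blue 2·11=22, C4→Green 2·18=36, C5→Violet 4·19=76. Service 260; fixed 203; total 463.
No other subset beats 383.

Open Green, Amber and Violet; minimum total cost 383.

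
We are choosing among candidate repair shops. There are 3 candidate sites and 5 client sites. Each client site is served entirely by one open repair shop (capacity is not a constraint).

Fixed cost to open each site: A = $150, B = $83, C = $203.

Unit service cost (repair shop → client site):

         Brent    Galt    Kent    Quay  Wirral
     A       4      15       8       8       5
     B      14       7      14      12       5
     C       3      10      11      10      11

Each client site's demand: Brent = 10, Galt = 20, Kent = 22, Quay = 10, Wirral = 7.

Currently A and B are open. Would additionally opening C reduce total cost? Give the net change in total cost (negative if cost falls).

No — net change +193 (cost rises by 193).

Current service cost with {A, B}: 471.
Adding C: each client site re-picks its cheapest; new service cost 461, saving 10.
Extra fixed cost: 203. Net change = 203 − 10 = 193.
(Totals: 704 → 897.)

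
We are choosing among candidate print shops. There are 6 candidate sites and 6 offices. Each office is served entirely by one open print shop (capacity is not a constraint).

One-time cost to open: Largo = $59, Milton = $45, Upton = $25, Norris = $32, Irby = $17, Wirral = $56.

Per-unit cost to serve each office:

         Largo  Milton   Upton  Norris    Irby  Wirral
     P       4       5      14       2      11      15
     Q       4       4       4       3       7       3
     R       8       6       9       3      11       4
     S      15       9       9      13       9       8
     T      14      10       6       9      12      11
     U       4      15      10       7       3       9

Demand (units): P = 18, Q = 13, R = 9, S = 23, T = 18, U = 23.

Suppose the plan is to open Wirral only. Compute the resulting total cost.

Total cost: 990

Each office is assigned to its cheapest site among the open ones.
{Wirral}: P→Wirral 15·18=270, Q→Wirral 3·13=39, R→Wirral 4·9=36, S→Wirral 8·23=184, T→Wirral 11·18=198, U→Wirral 9·23=207. Service 934; fixed 56; total 990.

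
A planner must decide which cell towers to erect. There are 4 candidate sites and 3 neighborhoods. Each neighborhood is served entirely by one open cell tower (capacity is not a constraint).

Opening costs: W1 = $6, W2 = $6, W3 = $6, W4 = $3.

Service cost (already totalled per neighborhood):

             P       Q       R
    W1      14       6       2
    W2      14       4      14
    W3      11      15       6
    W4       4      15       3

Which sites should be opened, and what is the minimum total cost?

For any fixed open set, each neighborhood goes to its cheapest open site; total = fixed + service.
{W2, W4}: P→W4 4, Q→W2 4, R→W4 3. Service 11; fixed 9; total 20.
{W1, W4}: service 12 + fixed 9 = 21
{W1, W2, W4}: P→W4 4, Q→W2 4, R→W1 2. Service 10; fixed 15; total 25.
{W1, W2, W3, W4}: service 10 + fixed 21 = 31
No other subset beats 20.

Open W2 and W4; minimum total cost 20.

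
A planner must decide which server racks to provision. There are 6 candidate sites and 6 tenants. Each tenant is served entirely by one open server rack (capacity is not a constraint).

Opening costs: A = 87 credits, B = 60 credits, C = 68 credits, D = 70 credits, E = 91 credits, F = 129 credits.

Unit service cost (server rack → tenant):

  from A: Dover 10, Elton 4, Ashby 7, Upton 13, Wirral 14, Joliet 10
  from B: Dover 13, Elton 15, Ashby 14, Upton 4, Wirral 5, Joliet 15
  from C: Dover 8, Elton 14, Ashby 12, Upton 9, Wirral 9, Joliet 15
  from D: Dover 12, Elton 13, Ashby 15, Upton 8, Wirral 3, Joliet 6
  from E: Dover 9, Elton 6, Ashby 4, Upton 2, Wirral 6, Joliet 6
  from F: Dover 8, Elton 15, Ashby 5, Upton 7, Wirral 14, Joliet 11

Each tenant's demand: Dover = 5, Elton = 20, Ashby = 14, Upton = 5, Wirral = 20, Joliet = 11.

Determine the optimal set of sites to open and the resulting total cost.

Open E only; minimum total cost 508.

For any fixed open set, each tenant goes to its cheapest open site; total = fixed + service.
{E}: Dover→E 9·5=45, Elton→E 6·20=120, Ashby→E 4·14=56, Upton→E 2·5=10, Wirral→E 6·20=120, Joliet→E 6·11=66. Service 417; fixed 91; total 508.
{D, E}: service 357 + fixed 161 = 518
{B, E}: service 397 + fixed 151 = 548
{A, B, C, D, E, F}: service 312 + fixed 505 = 817
No other subset beats 508.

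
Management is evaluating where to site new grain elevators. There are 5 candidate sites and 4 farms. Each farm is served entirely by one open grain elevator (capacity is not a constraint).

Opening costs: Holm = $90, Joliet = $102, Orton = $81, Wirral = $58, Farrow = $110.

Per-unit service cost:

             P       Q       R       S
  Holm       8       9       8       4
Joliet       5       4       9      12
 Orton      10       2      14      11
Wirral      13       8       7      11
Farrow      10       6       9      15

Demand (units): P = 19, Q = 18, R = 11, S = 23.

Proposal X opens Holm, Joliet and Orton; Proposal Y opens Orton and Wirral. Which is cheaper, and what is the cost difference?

Proposal X: {Holm, Joliet, Orton}: P→Joliet 5·19=95, Q→Orton 2·18=36, R→Holm 8·11=88, S→Holm 4·23=92. Service 311; fixed 273; total 584.
Proposal Y: {Orton, Wirral}: P→Orton 10·19=190, Q→Orton 2·18=36, R→Wirral 7·11=77, S→Orton 11·23=253. Service 556; fixed 139; total 695.
Difference: |584 − 695| = 111.

Proposal X is cheaper by 111.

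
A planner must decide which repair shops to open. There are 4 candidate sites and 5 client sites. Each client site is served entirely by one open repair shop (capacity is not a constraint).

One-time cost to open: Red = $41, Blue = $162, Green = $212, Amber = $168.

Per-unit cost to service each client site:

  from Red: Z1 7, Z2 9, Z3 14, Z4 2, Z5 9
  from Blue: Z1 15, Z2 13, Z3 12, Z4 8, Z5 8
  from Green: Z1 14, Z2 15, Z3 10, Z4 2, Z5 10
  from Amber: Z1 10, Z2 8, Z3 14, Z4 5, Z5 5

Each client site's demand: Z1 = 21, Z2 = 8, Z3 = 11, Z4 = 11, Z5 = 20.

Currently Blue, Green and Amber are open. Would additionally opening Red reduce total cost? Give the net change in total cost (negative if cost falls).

Current service cost with {Blue, Green, Amber}: 506.
Adding Red: each client site re-picks its cheapest; new service cost 443, saving 63.
Extra fixed cost: 41. Net change = 41 − 63 = -22.
(Totals: 1048 → 1026.)

Yes — net change −22 (cost falls by 22).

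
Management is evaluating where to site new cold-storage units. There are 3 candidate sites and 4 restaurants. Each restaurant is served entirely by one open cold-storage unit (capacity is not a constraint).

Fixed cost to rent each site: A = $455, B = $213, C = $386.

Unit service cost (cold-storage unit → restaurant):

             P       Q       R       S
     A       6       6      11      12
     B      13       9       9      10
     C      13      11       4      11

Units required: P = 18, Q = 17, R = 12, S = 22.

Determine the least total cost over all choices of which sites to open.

For any fixed open set, each restaurant goes to its cheapest open site; total = fixed + service.
{B}: P→B 13·18=234, Q→B 9·17=153, R→B 9·12=108, S→B 10·22=220. Service 715; fixed 213; total 928.
{A}: P→A 6·18=108, Q→A 6·17=102, R→A 11·12=132, S→A 12·22=264. Service 606; fixed 455; total 1061.
{C}: service 711 + fixed 386 = 1097
{A, B, C}: service 478 + fixed 1054 = 1532
(All 7 nonempty subsets were checked; B only is lowest.)

Minimum total cost: 928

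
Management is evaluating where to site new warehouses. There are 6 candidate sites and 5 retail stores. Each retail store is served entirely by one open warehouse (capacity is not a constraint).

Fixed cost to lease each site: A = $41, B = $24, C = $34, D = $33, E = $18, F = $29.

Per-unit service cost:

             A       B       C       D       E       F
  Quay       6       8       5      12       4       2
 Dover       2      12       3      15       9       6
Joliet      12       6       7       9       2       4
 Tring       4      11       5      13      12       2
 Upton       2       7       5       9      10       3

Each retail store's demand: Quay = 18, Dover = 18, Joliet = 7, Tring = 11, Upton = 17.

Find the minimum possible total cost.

Minimum total cost: 226

For any fixed open set, each retail store goes to its cheapest open site; total = fixed + service.
{A, F}: Quay→F 2·18=36, Dover→A 2·18=36, Joliet→F 4·7=28, Tring→F 2·11=22, Upton→A 2·17=34. Service 156; fixed 70; total 226.
{A, E, F}: service 142 + fixed 88 = 230
{A, B, F}: service 156 + fixed 94 = 250
{A, B, C, D, E, F}: service 142 + fixed 179 = 321
No other subset beats 226.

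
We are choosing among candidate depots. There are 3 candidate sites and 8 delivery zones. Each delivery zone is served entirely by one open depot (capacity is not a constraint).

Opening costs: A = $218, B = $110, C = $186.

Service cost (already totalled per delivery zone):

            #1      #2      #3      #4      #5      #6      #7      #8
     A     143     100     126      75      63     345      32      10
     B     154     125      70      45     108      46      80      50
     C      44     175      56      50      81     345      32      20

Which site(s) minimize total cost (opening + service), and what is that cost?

For any fixed open set, each delivery zone goes to its cheapest open site; total = fixed + service.
{B, C}: #1→C 44, #2→B 125, #3→C 56, #4→B 45, #5→C 81, #6→B 46, #7→C 32, #8→C 20. Service 449; fixed 296; total 745.
{B}: #1→B 154, #2→B 125, #3→B 70, #4→B 45, #5→B 108, #6→B 46, #7→B 80, #8→B 50. Service 678; fixed 110; total 788.
{A, B}: #1→A 143, #2→A 100, #3→B 70, #4→B 45, #5→A 63, #6→B 46, #7→A 32, #8→A 10. Service 509; fixed 328; total 837.
{A, B, C}: #1→C 44, #2→A 100, #3→C 56, #4→B 45, #5→A 63, #6→B 46, #7→A 32, #8→A 10. Service 396; fixed 514; total 910.
No other subset beats 745.

Open B and C; minimum total cost 745.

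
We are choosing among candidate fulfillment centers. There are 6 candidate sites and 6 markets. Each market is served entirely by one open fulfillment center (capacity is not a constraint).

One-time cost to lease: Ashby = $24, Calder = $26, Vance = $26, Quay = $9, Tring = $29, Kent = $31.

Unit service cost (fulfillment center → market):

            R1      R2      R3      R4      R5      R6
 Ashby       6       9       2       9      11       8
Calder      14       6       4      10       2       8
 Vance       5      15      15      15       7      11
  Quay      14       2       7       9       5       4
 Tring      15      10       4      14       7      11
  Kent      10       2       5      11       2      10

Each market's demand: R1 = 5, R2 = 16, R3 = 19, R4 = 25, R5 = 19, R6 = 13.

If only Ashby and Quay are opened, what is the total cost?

Each market is assigned to its cheapest site among the open ones.
{Ashby, Quay}: R1→Ashby 6·5=30, R2→Quay 2·16=32, R3→Ashby 2·19=38, R4→Ashby 9·25=225, R5→Quay 5·19=95, R6→Quay 4·13=52. Service 472; fixed 33; total 505.

Total cost: 505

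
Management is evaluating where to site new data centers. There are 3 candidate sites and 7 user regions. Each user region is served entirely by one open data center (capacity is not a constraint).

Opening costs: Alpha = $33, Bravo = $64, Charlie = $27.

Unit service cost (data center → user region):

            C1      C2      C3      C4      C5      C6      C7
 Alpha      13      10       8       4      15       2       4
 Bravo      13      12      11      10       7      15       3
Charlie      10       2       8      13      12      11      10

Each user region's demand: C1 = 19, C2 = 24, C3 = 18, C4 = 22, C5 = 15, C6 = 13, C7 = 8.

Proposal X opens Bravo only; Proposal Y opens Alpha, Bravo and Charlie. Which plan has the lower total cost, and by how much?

Proposal Y is cheaper by 592.

Proposal X: {Bravo}: C1→Bravo 13·19=247, C2→Bravo 12·24=288, C3→Bravo 11·18=198, C4→Bravo 10·22=220, C5→Bravo 7·15=105, C6→Bravo 15·13=195, C7→Bravo 3·8=24. Service 1277; fixed 64; total 1341.
Proposal Y: {Alpha, Bravo, Charlie}: C1→Charlie 10·19=190, C2→Charlie 2·24=48, C3→Alpha 8·18=144, C4→Alpha 4·22=88, C5→Bravo 7·15=105, C6→Alpha 2·13=26, C7→Bravo 3·8=24. Service 625; fixed 124; total 749.
Difference: |1341 − 749| = 592.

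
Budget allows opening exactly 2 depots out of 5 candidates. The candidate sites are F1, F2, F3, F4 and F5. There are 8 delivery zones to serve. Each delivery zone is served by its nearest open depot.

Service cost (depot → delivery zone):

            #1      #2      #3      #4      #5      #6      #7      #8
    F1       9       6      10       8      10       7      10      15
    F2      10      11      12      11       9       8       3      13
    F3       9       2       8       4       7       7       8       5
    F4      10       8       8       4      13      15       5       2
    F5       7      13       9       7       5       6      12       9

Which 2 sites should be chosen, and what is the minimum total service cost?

Choose F3 and F4; total service cost 44.

With exactly 2 open, each delivery zone uses its cheapest among the chosen.
{F3, F4}: #1→F3 9, #2→F3 2, #3→F3 8, #4→F3 4, #5→F3 7, #6→F3 7, #7→F4 5, #8→F4 2. Service cost 44.
{F2, F3}: service cost 45
{F3, F5}: service cost 45
Among all 10 size-2 choices, {F3, F4} is lowest.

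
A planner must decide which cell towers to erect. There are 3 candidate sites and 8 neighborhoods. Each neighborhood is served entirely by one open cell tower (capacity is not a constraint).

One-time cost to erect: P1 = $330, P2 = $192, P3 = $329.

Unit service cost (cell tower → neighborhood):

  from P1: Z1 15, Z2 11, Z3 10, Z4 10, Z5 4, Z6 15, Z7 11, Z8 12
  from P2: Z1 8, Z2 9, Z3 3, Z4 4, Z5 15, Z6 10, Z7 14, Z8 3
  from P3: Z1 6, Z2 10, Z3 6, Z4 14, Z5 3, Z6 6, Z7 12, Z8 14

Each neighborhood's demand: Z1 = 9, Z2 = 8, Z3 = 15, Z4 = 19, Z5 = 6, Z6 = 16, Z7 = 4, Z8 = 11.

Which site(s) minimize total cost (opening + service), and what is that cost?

Open P2 only; minimum total cost 796.

For any fixed open set, each neighborhood goes to its cheapest open site; total = fixed + service.
{P2}: Z1→P2 8·9=72, Z2→P2 9·8=72, Z3→P2 3·15=45, Z4→P2 4·19=76, Z5→P2 15·6=90, Z6→P2 10·16=160, Z7→P2 14·4=56, Z8→P2 3·11=33. Service 604; fixed 192; total 796.
{P2, P3}: service 442 + fixed 521 = 963
{P1, P2}: service 526 + fixed 522 = 1048
{P1, P2, P3}: service 438 + fixed 851 = 1289
No other subset beats 796.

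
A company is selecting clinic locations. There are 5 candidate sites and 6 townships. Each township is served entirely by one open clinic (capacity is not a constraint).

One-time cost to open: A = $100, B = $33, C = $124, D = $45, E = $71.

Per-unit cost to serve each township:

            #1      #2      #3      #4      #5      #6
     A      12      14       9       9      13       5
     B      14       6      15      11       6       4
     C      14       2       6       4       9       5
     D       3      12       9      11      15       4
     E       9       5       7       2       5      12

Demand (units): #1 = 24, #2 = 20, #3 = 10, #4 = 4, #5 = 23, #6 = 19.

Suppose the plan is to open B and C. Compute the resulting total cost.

Total cost: 823

Each township is assigned to its cheapest site among the open ones.
{B, C}: #1→B 14·24=336, #2→C 2·20=40, #3→C 6·10=60, #4→C 4·4=16, #5→B 6·23=138, #6→B 4·19=76. Service 666; fixed 157; total 823.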